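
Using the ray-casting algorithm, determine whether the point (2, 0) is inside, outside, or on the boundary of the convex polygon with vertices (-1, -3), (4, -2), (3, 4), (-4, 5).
The point (2, 0) lies strictly inside the polygon

Cast a horizontal ray to the right from the query point and count how many polygon edges it crosses (each edge strictly once or zero times, handled with the usual half-open convention). 
Parity of crossings → odd ⇒ inside.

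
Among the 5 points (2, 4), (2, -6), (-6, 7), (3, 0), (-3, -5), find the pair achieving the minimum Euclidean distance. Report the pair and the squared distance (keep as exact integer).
Pair = ((2, 4), (3, 0)); squared distance = 17

Compute all C(5, 2) = 10 pairwise squared distances (x_i − x_j)² + (y_i − y_j)². The minimum is 17, attained by the pair ((2, 4), (3, 0)).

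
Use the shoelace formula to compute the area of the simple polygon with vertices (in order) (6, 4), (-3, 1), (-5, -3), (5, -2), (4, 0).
Area = 81/2

Shoelace formula: Area = (1/2) |Σ_i (x_i · y_{i+1} − x_{i+1} · y_i)| (indices mod n). Compute each cross term:
  (6)(1) − (-3)(4) = 18
  (-3)(-3) − (-5)(1) = 14
  (-5)(-2) − (5)(-3) = 25
  (5)(0) − (4)(-2) = 8
  (4)(4) − (6)(0) = 16
Sum = 81, so (signed) Area = 81/2 = 81/2, |Area| = 81/2.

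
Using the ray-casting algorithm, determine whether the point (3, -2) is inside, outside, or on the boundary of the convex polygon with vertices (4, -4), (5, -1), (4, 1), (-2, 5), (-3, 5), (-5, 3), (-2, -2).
The point (3, -2) lies strictly inside the polygon

Cast a horizontal ray to the right from the query point and count how many polygon edges it crosses (each edge strictly once or zero times, handled with the usual half-open convention). 
Parity of crossings → odd ⇒ inside.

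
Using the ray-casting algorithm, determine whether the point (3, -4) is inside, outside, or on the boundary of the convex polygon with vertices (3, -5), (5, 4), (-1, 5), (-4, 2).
The point (3, -4) lies strictly inside the polygon

Cast a horizontal ray to the right from the query point and count how many polygon edges it crosses (each edge strictly once or zero times, handled with the usual half-open convention). 
Parity of crossings → odd ⇒ inside.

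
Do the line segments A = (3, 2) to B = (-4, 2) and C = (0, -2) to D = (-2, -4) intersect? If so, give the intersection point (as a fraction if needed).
No (intersection of containing lines falls outside at least one segment)

Parametrize and solve: t = -1/7, s = -2. At least one of these is outside [0, 1], so the segments do not intersect.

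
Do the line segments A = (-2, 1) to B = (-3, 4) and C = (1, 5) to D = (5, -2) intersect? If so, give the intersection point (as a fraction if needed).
No (intersection of containing lines falls outside at least one segment)

Parametrize and solve: t = 37/5, s = -13/5. At least one of these is outside [0, 1], so the segments do not intersect.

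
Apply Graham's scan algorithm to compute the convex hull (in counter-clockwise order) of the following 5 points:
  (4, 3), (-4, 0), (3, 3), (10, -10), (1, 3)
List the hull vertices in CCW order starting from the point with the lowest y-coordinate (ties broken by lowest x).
Hull (CCW) = [(10, -10), (4, 3), (1, 3), (-4, 0)]

Graham scan procedure:
  1. Find the pivot p₀ = point with lowest y (tie → lowest x): (10, -10).
  2. Sort the remaining points by polar angle around p₀.
  3. Walk through sorted points, maintaining a stack; pop the top while the last three entries make a non-left turn (cross product ≤ 0).
  4. Final stack is the convex hull in CCW order: (10, -10), (4, 3), (1, 3), (-4, 0).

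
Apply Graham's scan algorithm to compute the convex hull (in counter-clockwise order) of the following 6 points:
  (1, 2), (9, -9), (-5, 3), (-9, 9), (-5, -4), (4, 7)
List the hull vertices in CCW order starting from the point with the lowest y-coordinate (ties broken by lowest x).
Hull (CCW) = [(9, -9), (4, 7), (-9, 9), (-5, -4)]

Graham scan procedure:
  1. Find the pivot p₀ = point with lowest y (tie → lowest x): (9, -9).
  2. Sort the remaining points by polar angle around p₀.
  3. Walk through sorted points, maintaining a stack; pop the top while the last three entries make a non-left turn (cross product ≤ 0).
  4. Final stack is the convex hull in CCW order: (9, -9), (4, 7), (-9, 9), (-5, -4).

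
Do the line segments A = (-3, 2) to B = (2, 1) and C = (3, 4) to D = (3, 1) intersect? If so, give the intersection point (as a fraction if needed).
No (intersection of containing lines falls outside at least one segment)

Parametrize and solve: t = 6/5, s = 16/15. At least one of these is outside [0, 1], so the segments do not intersect.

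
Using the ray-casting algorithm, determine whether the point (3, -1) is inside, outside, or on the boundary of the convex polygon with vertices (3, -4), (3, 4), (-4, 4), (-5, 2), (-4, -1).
The point (3, -1) lies on the polygon boundary

Boundary check: the query satisfies the collinearity and bounding-box conditions for some polygon edge, so it lies exactly on the boundary.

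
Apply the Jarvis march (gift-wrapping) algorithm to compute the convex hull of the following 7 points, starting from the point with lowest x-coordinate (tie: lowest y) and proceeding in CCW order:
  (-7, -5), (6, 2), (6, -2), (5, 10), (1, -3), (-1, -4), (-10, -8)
Hull (CCW) = [(-10, -8), (6, -2), (6, 2), (5, 10)]

Jarvis march: at each step, from the current hull vertex p, select the next vertex q as the point such that every other point lies strictly to the left of (or on) the directed line p → q. (Equivalently: for every other point r, the cross product (q − p) × (r − p) ≥ 0.)
Starting point (lowest x, tie lowest y): (-10, -8). Wrap until returning to start. Resulting hull: (-10, -8), (6, -2), (6, 2), (5, 10).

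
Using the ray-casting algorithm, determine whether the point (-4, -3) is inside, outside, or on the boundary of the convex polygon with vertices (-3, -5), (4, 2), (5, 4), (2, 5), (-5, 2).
The point (-4, -3) lies strictly outside the polygon

Cast a horizontal ray to the right from the query point and count how many polygon edges it crosses (each edge strictly once or zero times, handled with the usual half-open convention). 
Parity of crossings → even ⇒ outside.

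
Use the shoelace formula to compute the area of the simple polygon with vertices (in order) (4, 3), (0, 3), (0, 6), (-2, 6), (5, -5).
Area = 39/2

Shoelace formula: Area = (1/2) |Σ_i (x_i · y_{i+1} − x_{i+1} · y_i)| (indices mod n). Compute each cross term:
  (4)(3) − (0)(3) = 12
  (0)(6) − (0)(3) = 0
  (0)(6) − (-2)(6) = 12
  (-2)(-5) − (5)(6) = -20
  (5)(3) − (4)(-5) = 35
Sum = 39, so (signed) Area = 39/2 = 39/2, |Area| = 39/2.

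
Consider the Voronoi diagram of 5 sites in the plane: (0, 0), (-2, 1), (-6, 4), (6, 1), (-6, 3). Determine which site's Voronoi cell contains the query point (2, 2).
Nearest site = (0, 0)

The Voronoi cell of site s contains exactly those query points closer to s than to any other site. Compute squared distances from q = (2, 2) to each site:
  (0 − 2)² + (0 − 2)² = 8
  (-2 − 2)² + (1 − 2)² = 17
  (6 − 2)² + (1 − 2)² = 17
  (-6 − 2)² + (3 − 2)² = 65
  (-6 − 2)² + (4 − 2)² = 68
Minimum is attained by (0, 0), so q lies in its Voronoi cell.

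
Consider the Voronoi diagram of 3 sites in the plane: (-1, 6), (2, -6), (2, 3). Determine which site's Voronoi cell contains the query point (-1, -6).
Nearest site = (2, -6)

The Voronoi cell of site s contains exactly those query points closer to s than to any other site. Compute squared distances from q = (-1, -6) to each site:
  (2 − -1)² + (-6 − -6)² = 9
  (2 − -1)² + (3 − -6)² = 90
  (-1 − -1)² + (6 − -6)² = 144
Minimum is attained by (2, -6), so q lies in its Voronoi cell.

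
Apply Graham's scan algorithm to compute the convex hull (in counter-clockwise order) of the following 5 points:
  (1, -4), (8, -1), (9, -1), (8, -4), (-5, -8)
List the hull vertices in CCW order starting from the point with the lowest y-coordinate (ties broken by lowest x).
Hull (CCW) = [(-5, -8), (8, -4), (9, -1), (8, -1), (1, -4)]

Graham scan procedure:
  1. Find the pivot p₀ = point with lowest y (tie → lowest x): (-5, -8).
  2. Sort the remaining points by polar angle around p₀.
  3. Walk through sorted points, maintaining a stack; pop the top while the last three entries make a non-left turn (cross product ≤ 0).
  4. Final stack is the convex hull in CCW order: (-5, -8), (8, -4), (9, -1), (8, -1), (1, -4).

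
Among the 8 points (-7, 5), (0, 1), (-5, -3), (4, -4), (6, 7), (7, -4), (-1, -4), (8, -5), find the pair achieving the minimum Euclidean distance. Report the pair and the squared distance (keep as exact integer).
Pair = ((7, -4), (8, -5)); squared distance = 2

Compute all C(8, 2) = 28 pairwise squared distances (x_i − x_j)² + (y_i − y_j)². The minimum is 2, attained by the pair ((7, -4), (8, -5)).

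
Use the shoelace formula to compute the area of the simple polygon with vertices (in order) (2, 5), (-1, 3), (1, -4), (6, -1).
Area = 67/2

Shoelace formula: Area = (1/2) |Σ_i (x_i · y_{i+1} − x_{i+1} · y_i)| (indices mod n). Compute each cross term:
  (2)(3) − (-1)(5) = 11
  (-1)(-4) − (1)(3) = 1
  (1)(-1) − (6)(-4) = 23
  (6)(5) − (2)(-1) = 32
Sum = 67, so (signed) Area = 67/2 = 67/2, |Area| = 67/2.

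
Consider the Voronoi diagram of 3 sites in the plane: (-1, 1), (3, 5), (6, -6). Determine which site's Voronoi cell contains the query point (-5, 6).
Nearest site = (-1, 1)

The Voronoi cell of site s contains exactly those query points closer to s than to any other site. Compute squared distances from q = (-5, 6) to each site:
  (-1 − -5)² + (1 − 6)² = 41
  (3 − -5)² + (5 − 6)² = 65
  (6 − -5)² + (-6 − 6)² = 265
Minimum is attained by (-1, 1), so q lies in its Voronoi cell.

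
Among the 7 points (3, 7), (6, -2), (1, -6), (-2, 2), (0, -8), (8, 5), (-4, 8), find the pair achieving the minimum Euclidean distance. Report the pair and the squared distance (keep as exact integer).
Pair = ((1, -6), (0, -8)); squared distance = 5

Compute all C(7, 2) = 21 pairwise squared distances (x_i − x_j)² + (y_i − y_j)². The minimum is 5, attained by the pair ((1, -6), (0, -8)).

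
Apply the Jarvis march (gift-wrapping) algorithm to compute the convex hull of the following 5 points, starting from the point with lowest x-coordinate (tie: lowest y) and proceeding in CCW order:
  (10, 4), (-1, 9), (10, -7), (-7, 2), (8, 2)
Hull (CCW) = [(-7, 2), (10, -7), (10, 4), (-1, 9)]

Jarvis march: at each step, from the current hull vertex p, select the next vertex q as the point such that every other point lies strictly to the left of (or on) the directed line p → q. (Equivalently: for every other point r, the cross product (q − p) × (r − p) ≥ 0.)
Starting point (lowest x, tie lowest y): (-7, 2). Wrap until returning to start. Resulting hull: (-7, 2), (10, -7), (10, 4), (-1, 9).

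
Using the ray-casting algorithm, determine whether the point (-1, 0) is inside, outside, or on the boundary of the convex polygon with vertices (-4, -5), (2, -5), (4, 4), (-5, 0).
The point (-1, 0) lies strictly inside the polygon

Cast a horizontal ray to the right from the query point and count how many polygon edges it crosses (each edge strictly once or zero times, handled with the usual half-open convention). 
Parity of crossings → odd ⇒ inside.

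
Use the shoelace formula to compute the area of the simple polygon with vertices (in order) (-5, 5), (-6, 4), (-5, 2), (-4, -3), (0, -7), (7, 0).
Area = 153/2

Shoelace formula: Area = (1/2) |Σ_i (x_i · y_{i+1} − x_{i+1} · y_i)| (indices mod n). Compute each cross term:
  (-5)(4) − (-6)(5) = 10
  (-6)(2) − (-5)(4) = 8
  (-5)(-3) − (-4)(2) = 23
  (-4)(-7) − (0)(-3) = 28
  (0)(0) − (7)(-7) = 49
  (7)(5) − (-5)(0) = 35
Sum = 153, so (signed) Area = 153/2 = 153/2, |Area| = 153/2.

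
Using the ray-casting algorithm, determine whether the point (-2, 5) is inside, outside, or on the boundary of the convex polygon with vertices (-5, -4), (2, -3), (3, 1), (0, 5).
The point (-2, 5) lies strictly outside the polygon

Cast a horizontal ray to the right from the query point and count how many polygon edges it crosses (each edge strictly once or zero times, handled with the usual half-open convention). 
Parity of crossings → even ⇒ outside.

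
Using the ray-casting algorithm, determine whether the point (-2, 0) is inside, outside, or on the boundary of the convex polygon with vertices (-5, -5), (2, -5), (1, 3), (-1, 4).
The point (-2, 0) lies strictly inside the polygon

Cast a horizontal ray to the right from the query point and count how many polygon edges it crosses (each edge strictly once or zero times, handled with the usual half-open convention). 
Parity of crossings → odd ⇒ inside.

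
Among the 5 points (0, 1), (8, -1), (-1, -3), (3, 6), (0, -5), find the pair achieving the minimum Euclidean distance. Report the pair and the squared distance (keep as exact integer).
Pair = ((-1, -3), (0, -5)); squared distance = 5

Compute all C(5, 2) = 10 pairwise squared distances (x_i − x_j)² + (y_i − y_j)². The minimum is 5, attained by the pair ((-1, -3), (0, -5)).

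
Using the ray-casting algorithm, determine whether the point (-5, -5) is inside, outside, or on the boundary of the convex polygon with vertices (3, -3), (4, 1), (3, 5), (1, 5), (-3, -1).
The point (-5, -5) lies strictly outside the polygon

Cast a horizontal ray to the right from the query point and count how many polygon edges it crosses (each edge strictly once or zero times, handled with the usual half-open convention). 
Parity of crossings → even ⇒ outside.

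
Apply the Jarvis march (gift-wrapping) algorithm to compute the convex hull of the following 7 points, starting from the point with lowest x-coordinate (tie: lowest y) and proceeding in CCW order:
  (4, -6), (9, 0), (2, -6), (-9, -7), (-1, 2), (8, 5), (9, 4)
Hull (CCW) = [(-9, -7), (4, -6), (9, 0), (9, 4), (8, 5), (-1, 2)]

Jarvis march: at each step, from the current hull vertex p, select the next vertex q as the point such that every other point lies strictly to the left of (or on) the directed line p → q. (Equivalently: for every other point r, the cross product (q − p) × (r − p) ≥ 0.)
Starting point (lowest x, tie lowest y): (-9, -7). Wrap until returning to start. Resulting hull: (-9, -7), (4, -6), (9, 0), (9, 4), (8, 5), (-1, 2).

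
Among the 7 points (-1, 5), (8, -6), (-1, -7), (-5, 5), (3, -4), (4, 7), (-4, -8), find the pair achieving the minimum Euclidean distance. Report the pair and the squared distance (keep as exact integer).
Pair = ((-1, -7), (-4, -8)); squared distance = 10

Compute all C(7, 2) = 21 pairwise squared distances (x_i − x_j)² + (y_i − y_j)². The minimum is 10, attained by the pair ((-1, -7), (-4, -8)).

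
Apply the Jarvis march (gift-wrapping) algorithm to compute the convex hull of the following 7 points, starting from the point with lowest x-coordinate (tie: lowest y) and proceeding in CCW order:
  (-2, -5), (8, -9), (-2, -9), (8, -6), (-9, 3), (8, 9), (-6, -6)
Hull (CCW) = [(-9, 3), (-6, -6), (-2, -9), (8, -9), (8, 9)]

Jarvis march: at each step, from the current hull vertex p, select the next vertex q as the point such that every other point lies strictly to the left of (or on) the directed line p → q. (Equivalently: for every other point r, the cross product (q − p) × (r − p) ≥ 0.)
Starting point (lowest x, tie lowest y): (-9, 3). Wrap until returning to start. Resulting hull: (-9, 3), (-6, -6), (-2, -9), (8, -9), (8, 9).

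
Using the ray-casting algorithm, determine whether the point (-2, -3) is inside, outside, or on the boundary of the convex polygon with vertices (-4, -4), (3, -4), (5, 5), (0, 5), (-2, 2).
The point (-2, -3) lies strictly inside the polygon

Cast a horizontal ray to the right from the query point and count how many polygon edges it crosses (each edge strictly once or zero times, handled with the usual half-open convention). 
Parity of crossings → odd ⇒ inside.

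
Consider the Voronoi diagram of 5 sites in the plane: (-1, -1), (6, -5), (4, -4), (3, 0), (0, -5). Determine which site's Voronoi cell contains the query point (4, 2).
Nearest site = (3, 0)

The Voronoi cell of site s contains exactly those query points closer to s than to any other site. Compute squared distances from q = (4, 2) to each site:
  (3 − 4)² + (0 − 2)² = 5
  (-1 − 4)² + (-1 − 2)² = 34
  (4 − 4)² + (-4 − 2)² = 36
  (6 − 4)² + (-5 − 2)² = 53
  (0 − 4)² + (-5 − 2)² = 65
Minimum is attained by (3, 0), so q lies in its Voronoi cell.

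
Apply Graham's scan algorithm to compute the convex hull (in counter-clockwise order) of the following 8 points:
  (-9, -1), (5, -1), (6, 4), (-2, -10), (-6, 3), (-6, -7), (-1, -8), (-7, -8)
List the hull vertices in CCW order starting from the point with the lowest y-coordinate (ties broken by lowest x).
Hull (CCW) = [(-2, -10), (5, -1), (6, 4), (-6, 3), (-9, -1), (-7, -8)]

Graham scan procedure:
  1. Find the pivot p₀ = point with lowest y (tie → lowest x): (-2, -10).
  2. Sort the remaining points by polar angle around p₀.
  3. Walk through sorted points, maintaining a stack; pop the top while the last three entries make a non-left turn (cross product ≤ 0).
  4. Final stack is the convex hull in CCW order: (-2, -10), (5, -1), (6, 4), (-6, 3), (-9, -1), (-7, -8).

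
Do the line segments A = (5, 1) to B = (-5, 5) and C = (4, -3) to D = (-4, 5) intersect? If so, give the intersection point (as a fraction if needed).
Yes; intersection at (-10/3, 13/3) (t = 5/6 on AB, s = 11/12 on CD)

Parametrize AB as A + t(B − A) = (5 + -10 t, 1 + 4 t) and CD as C + s(D − C) = (4 + -8 s, -3 + 8 s). Solve the linear system for (t, s). Determinant = 48 ≠ 0, so a unique intersection of the containing lines exists. Solution: t = 5/6, s = 11/12 — both in [0, 1], so the segments cross. Intersection point: (-10/3, 13/3).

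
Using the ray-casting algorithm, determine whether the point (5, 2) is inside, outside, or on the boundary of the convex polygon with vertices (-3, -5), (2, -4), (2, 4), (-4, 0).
The point (5, 2) lies strictly outside the polygon

Cast a horizontal ray to the right from the query point and count how many polygon edges it crosses (each edge strictly once or zero times, handled with the usual half-open convention). 
Parity of crossings → even ⇒ outside.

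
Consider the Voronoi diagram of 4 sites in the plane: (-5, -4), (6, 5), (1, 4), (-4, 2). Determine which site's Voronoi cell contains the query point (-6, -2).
Nearest site = (-5, -4)

The Voronoi cell of site s contains exactly those query points closer to s than to any other site. Compute squared distances from q = (-6, -2) to each site:
  (-5 − -6)² + (-4 − -2)² = 5
  (-4 − -6)² + (2 − -2)² = 20
  (1 − -6)² + (4 − -2)² = 85
  (6 − -6)² + (5 − -2)² = 193
Minimum is attained by (-5, -4), so q lies in its Voronoi cell.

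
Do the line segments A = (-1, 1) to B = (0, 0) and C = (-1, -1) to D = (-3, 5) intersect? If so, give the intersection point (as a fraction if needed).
No (intersection of containing lines falls outside at least one segment)

Parametrize and solve: t = -1, s = 1/2. At least one of these is outside [0, 1], so the segments do not intersect.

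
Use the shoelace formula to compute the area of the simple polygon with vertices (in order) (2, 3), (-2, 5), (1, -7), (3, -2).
Area = 57/2

Shoelace formula: Area = (1/2) |Σ_i (x_i · y_{i+1} − x_{i+1} · y_i)| (indices mod n). Compute each cross term:
  (2)(5) − (-2)(3) = 16
  (-2)(-7) − (1)(5) = 9
  (1)(-2) − (3)(-7) = 19
  (3)(3) − (2)(-2) = 13
Sum = 57, so (signed) Area = 57/2 = 57/2, |Area| = 57/2.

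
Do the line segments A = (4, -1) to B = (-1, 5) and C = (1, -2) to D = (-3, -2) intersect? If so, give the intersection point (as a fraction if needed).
No (intersection of containing lines falls outside at least one segment)

Parametrize and solve: t = -1/6, s = -23/24. At least one of these is outside [0, 1], so the segments do not intersect.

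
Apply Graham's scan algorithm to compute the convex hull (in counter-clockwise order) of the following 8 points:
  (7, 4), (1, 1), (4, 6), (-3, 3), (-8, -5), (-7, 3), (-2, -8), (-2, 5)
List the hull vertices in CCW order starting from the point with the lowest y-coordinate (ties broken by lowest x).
Hull (CCW) = [(-2, -8), (7, 4), (4, 6), (-2, 5), (-7, 3), (-8, -5)]

Graham scan procedure:
  1. Find the pivot p₀ = point with lowest y (tie → lowest x): (-2, -8).
  2. Sort the remaining points by polar angle around p₀.
  3. Walk through sorted points, maintaining a stack; pop the top while the last three entries make a non-left turn (cross product ≤ 0).
  4. Final stack is the convex hull in CCW order: (-2, -8), (7, 4), (4, 6), (-2, 5), (-7, 3), (-8, -5).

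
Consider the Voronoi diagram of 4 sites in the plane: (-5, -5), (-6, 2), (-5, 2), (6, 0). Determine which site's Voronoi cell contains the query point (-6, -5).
Nearest site = (-5, -5)

The Voronoi cell of site s contains exactly those query points closer to s than to any other site. Compute squared distances from q = (-6, -5) to each site:
  (-5 − -6)² + (-5 − -5)² = 1
  (-6 − -6)² + (2 − -5)² = 49
  (-5 − -6)² + (2 − -5)² = 50
  (6 − -6)² + (0 − -5)² = 169
Minimum is attained by (-5, -5), so q lies in its Voronoi cell.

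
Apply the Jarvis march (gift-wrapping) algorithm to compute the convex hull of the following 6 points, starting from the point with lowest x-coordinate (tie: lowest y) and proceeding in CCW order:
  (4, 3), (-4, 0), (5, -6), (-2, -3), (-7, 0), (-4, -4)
Hull (CCW) = [(-7, 0), (-4, -4), (5, -6), (4, 3)]

Jarvis march: at each step, from the current hull vertex p, select the next vertex q as the point such that every other point lies strictly to the left of (or on) the directed line p → q. (Equivalently: for every other point r, the cross product (q − p) × (r − p) ≥ 0.)
Starting point (lowest x, tie lowest y): (-7, 0). Wrap until returning to start. Resulting hull: (-7, 0), (-4, -4), (5, -6), (4, 3).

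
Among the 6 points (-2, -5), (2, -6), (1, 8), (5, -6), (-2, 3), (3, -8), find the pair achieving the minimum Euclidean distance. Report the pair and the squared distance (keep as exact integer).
Pair = ((2, -6), (3, -8)); squared distance = 5

Compute all C(6, 2) = 15 pairwise squared distances (x_i − x_j)² + (y_i − y_j)². The minimum is 5, attained by the pair ((2, -6), (3, -8)).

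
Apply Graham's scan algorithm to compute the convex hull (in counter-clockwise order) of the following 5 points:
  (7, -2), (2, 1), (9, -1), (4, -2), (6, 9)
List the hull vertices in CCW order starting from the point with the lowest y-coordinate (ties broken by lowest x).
Hull (CCW) = [(4, -2), (7, -2), (9, -1), (6, 9), (2, 1)]

Graham scan procedure:
  1. Find the pivot p₀ = point with lowest y (tie → lowest x): (4, -2).
  2. Sort the remaining points by polar angle around p₀.
  3. Walk through sorted points, maintaining a stack; pop the top while the last three entries make a non-left turn (cross product ≤ 0).
  4. Final stack is the convex hull in CCW order: (4, -2), (7, -2), (9, -1), (6, 9), (2, 1).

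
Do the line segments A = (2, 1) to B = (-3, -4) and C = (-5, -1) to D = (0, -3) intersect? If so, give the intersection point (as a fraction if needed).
Yes; intersection at (-10/7, -17/7) (t = 24/35 on AB, s = 5/7 on CD)

Parametrize AB as A + t(B − A) = (2 + -5 t, 1 + -5 t) and CD as C + s(D − C) = (-5 + 5 s, -1 + -2 s). Solve the linear system for (t, s). Determinant = -35 ≠ 0, so a unique intersection of the containing lines exists. Solution: t = 24/35, s = 5/7 — both in [0, 1], so the segments cross. Intersection point: (-10/7, -17/7).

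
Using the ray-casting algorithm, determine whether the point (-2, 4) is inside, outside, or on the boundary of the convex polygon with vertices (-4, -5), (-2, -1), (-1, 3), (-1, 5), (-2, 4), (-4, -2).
The point (-2, 4) lies on the polygon boundary

Boundary check: the query satisfies the collinearity and bounding-box conditions for some polygon edge, so it lies exactly on the boundary.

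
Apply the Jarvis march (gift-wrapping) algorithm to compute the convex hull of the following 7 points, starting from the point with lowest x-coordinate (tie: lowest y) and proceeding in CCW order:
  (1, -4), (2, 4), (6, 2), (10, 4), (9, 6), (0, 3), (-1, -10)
Hull (CCW) = [(-1, -10), (10, 4), (9, 6), (2, 4), (0, 3)]

Jarvis march: at each step, from the current hull vertex p, select the next vertex q as the point such that every other point lies strictly to the left of (or on) the directed line p → q. (Equivalently: for every other point r, the cross product (q − p) × (r − p) ≥ 0.)
Starting point (lowest x, tie lowest y): (-1, -10). Wrap until returning to start. Resulting hull: (-1, -10), (10, 4), (9, 6), (2, 4), (0, 3).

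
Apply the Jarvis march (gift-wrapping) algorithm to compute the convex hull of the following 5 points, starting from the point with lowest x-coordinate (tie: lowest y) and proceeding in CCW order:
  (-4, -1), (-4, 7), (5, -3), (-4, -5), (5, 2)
Hull (CCW) = [(-4, -5), (5, -3), (5, 2), (-4, 7)]

Jarvis march: at each step, from the current hull vertex p, select the next vertex q as the point such that every other point lies strictly to the left of (or on) the directed line p → q. (Equivalently: for every other point r, the cross product (q − p) × (r − p) ≥ 0.)
Starting point (lowest x, tie lowest y): (-4, -5). Wrap until returning to start. Resulting hull: (-4, -5), (5, -3), (5, 2), (-4, 7).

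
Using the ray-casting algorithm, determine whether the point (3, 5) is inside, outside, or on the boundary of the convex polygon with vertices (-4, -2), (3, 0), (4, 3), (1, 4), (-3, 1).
The point (3, 5) lies strictly outside the polygon

Cast a horizontal ray to the right from the query point and count how many polygon edges it crosses (each edge strictly once or zero times, handled with the usual half-open convention). 
Parity of crossings → even ⇒ outside.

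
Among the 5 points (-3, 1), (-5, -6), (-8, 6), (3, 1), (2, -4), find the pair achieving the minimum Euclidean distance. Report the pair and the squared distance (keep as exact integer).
Pair = ((3, 1), (2, -4)); squared distance = 26

Compute all C(5, 2) = 10 pairwise squared distances (x_i − x_j)² + (y_i − y_j)². The minimum is 26, attained by the pair ((3, 1), (2, -4)).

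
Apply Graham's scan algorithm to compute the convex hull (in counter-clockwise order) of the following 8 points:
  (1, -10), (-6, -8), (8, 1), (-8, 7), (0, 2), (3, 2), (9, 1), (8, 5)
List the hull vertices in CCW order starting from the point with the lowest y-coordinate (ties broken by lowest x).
Hull (CCW) = [(1, -10), (9, 1), (8, 5), (-8, 7), (-6, -8)]

Graham scan procedure:
  1. Find the pivot p₀ = point with lowest y (tie → lowest x): (1, -10).
  2. Sort the remaining points by polar angle around p₀.
  3. Walk through sorted points, maintaining a stack; pop the top while the last three entries make a non-left turn (cross product ≤ 0).
  4. Final stack is the convex hull in CCW order: (1, -10), (9, 1), (8, 5), (-8, 7), (-6, -8).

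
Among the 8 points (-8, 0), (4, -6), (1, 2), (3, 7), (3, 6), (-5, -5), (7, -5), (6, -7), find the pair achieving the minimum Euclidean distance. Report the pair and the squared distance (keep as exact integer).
Pair = ((3, 7), (3, 6)); squared distance = 1

Compute all C(8, 2) = 28 pairwise squared distances (x_i − x_j)² + (y_i − y_j)². The minimum is 1, attained by the pair ((3, 7), (3, 6)).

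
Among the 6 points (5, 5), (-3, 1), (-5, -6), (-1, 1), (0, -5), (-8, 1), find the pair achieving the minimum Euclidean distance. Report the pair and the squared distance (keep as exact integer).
Pair = ((-3, 1), (-1, 1)); squared distance = 4

Compute all C(6, 2) = 15 pairwise squared distances (x_i − x_j)² + (y_i − y_j)². The minimum is 4, attained by the pair ((-3, 1), (-1, 1)).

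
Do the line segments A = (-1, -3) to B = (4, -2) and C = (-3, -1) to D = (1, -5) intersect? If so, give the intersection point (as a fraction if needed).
Yes; intersection at (-1, -3) (t = 0 on AB, s = 1/2 on CD)

Parametrize AB as A + t(B − A) = (-1 + 5 t, -3 + 1 t) and CD as C + s(D − C) = (-3 + 4 s, -1 + -4 s). Solve the linear system for (t, s). Determinant = 24 ≠ 0, so a unique intersection of the containing lines exists. Solution: t = 0, s = 1/2 — both in [0, 1], so the segments cross. Intersection point: (-1, -3).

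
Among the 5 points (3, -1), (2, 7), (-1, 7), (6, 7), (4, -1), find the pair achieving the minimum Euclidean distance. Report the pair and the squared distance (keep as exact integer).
Pair = ((3, -1), (4, -1)); squared distance = 1

Compute all C(5, 2) = 10 pairwise squared distances (x_i − x_j)² + (y_i − y_j)². The minimum is 1, attained by the pair ((3, -1), (4, -1)).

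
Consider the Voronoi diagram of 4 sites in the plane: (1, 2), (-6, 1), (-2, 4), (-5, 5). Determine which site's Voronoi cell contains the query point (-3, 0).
Nearest site = (-6, 1)

The Voronoi cell of site s contains exactly those query points closer to s than to any other site. Compute squared distances from q = (-3, 0) to each site:
  (-6 − -3)² + (1 − 0)² = 10
  (-2 − -3)² + (4 − 0)² = 17
  (1 − -3)² + (2 − 0)² = 20
  (-5 − -3)² + (5 − 0)² = 29
Minimum is attained by (-6, 1), so q lies in its Voronoi cell.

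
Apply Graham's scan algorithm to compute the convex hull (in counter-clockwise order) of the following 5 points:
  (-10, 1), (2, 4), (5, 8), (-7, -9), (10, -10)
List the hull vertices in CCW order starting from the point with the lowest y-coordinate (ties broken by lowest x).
Hull (CCW) = [(10, -10), (5, 8), (-10, 1), (-7, -9)]

Graham scan procedure:
  1. Find the pivot p₀ = point with lowest y (tie → lowest x): (10, -10).
  2. Sort the remaining points by polar angle around p₀.
  3. Walk through sorted points, maintaining a stack; pop the top while the last three entries make a non-left turn (cross product ≤ 0).
  4. Final stack is the convex hull in CCW order: (10, -10), (5, 8), (-10, 1), (-7, -9).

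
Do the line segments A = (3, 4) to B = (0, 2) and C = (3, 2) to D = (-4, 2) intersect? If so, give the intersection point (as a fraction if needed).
Yes; intersection at (0, 2) (t = 1 on AB, s = 3/7 on CD)

Parametrize AB as A + t(B − A) = (3 + -3 t, 4 + -2 t) and CD as C + s(D − C) = (3 + -7 s, 2 + 0 s). Solve the linear system for (t, s). Determinant = 14 ≠ 0, so a unique intersection of the containing lines exists. Solution: t = 1, s = 3/7 — both in [0, 1], so the segments cross. Intersection point: (0, 2).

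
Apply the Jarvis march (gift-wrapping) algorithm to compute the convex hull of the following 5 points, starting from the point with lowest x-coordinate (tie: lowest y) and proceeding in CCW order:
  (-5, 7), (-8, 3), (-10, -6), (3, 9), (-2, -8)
Hull (CCW) = [(-10, -6), (-2, -8), (3, 9), (-5, 7), (-8, 3)]

Jarvis march: at each step, from the current hull vertex p, select the next vertex q as the point such that every other point lies strictly to the left of (or on) the directed line p → q. (Equivalently: for every other point r, the cross product (q − p) × (r − p) ≥ 0.)
Starting point (lowest x, tie lowest y): (-10, -6). Wrap until returning to start. Resulting hull: (-10, -6), (-2, -8), (3, 9), (-5, 7), (-8, 3).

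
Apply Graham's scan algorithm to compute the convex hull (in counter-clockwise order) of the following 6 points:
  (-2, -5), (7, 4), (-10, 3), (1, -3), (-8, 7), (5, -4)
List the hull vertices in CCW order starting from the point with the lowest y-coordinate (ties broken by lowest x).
Hull (CCW) = [(-2, -5), (5, -4), (7, 4), (-8, 7), (-10, 3)]

Graham scan procedure:
  1. Find the pivot p₀ = point with lowest y (tie → lowest x): (-2, -5).
  2. Sort the remaining points by polar angle around p₀.
  3. Walk through sorted points, maintaining a stack; pop the top while the last three entries make a non-left turn (cross product ≤ 0).
  4. Final stack is the convex hull in CCW order: (-2, -5), (5, -4), (7, 4), (-8, 7), (-10, 3).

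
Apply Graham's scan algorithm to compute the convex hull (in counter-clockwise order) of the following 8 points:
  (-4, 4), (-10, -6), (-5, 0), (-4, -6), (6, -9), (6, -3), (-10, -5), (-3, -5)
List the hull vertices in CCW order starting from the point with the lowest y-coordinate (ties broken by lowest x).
Hull (CCW) = [(6, -9), (6, -3), (-4, 4), (-10, -5), (-10, -6)]

Graham scan procedure:
  1. Find the pivot p₀ = point with lowest y (tie → lowest x): (6, -9).
  2. Sort the remaining points by polar angle around p₀.
  3. Walk through sorted points, maintaining a stack; pop the top while the last three entries make a non-left turn (cross product ≤ 0).
  4. Final stack is the convex hull in CCW order: (6, -9), (6, -3), (-4, 4), (-10, -5), (-10, -6).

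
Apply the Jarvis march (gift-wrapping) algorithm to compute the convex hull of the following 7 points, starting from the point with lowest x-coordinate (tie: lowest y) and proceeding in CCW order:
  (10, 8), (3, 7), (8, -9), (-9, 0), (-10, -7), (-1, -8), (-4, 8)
Hull (CCW) = [(-10, -7), (8, -9), (10, 8), (-4, 8), (-9, 0)]

Jarvis march: at each step, from the current hull vertex p, select the next vertex q as the point such that every other point lies strictly to the left of (or on) the directed line p → q. (Equivalently: for every other point r, the cross product (q − p) × (r − p) ≥ 0.)
Starting point (lowest x, tie lowest y): (-10, -7). Wrap until returning to start. Resulting hull: (-10, -7), (8, -9), (10, 8), (-4, 8), (-9, 0).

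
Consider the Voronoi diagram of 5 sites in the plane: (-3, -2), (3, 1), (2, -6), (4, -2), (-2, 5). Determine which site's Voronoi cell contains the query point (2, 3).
Nearest site = (3, 1)

The Voronoi cell of site s contains exactly those query points closer to s than to any other site. Compute squared distances from q = (2, 3) to each site:
  (3 − 2)² + (1 − 3)² = 5
  (-2 − 2)² + (5 − 3)² = 20
  (4 − 2)² + (-2 − 3)² = 29
  (-3 − 2)² + (-2 − 3)² = 50
  (2 − 2)² + (-6 − 3)² = 81
Minimum is attained by (3, 1), so q lies in its Voronoi cell.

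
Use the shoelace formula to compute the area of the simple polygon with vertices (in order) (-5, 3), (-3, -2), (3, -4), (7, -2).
Area = 35

Shoelace formula: Area = (1/2) |Σ_i (x_i · y_{i+1} − x_{i+1} · y_i)| (indices mod n). Compute each cross term:
  (-5)(-2) − (-3)(3) = 19
  (-3)(-4) − (3)(-2) = 18
  (3)(-2) − (7)(-4) = 22
  (7)(3) − (-5)(-2) = 11
Sum = 70, so (signed) Area = 70/2 = 35, |Area| = 35.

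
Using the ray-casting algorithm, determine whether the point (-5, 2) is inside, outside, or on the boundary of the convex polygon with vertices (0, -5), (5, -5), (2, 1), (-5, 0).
The point (-5, 2) lies strictly outside the polygon

Cast a horizontal ray to the right from the query point and count how many polygon edges it crosses (each edge strictly once or zero times, handled with the usual half-open convention). 
Parity of crossings → even ⇒ outside.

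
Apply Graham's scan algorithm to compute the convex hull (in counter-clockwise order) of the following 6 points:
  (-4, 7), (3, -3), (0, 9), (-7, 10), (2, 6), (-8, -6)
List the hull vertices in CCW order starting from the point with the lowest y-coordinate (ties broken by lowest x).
Hull (CCW) = [(-8, -6), (3, -3), (2, 6), (0, 9), (-7, 10)]

Graham scan procedure:
  1. Find the pivot p₀ = point with lowest y (tie → lowest x): (-8, -6).
  2. Sort the remaining points by polar angle around p₀.
  3. Walk through sorted points, maintaining a stack; pop the top while the last three entries make a non-left turn (cross product ≤ 0).
  4. Final stack is the convex hull in CCW order: (-8, -6), (3, -3), (2, 6), (0, 9), (-7, 10).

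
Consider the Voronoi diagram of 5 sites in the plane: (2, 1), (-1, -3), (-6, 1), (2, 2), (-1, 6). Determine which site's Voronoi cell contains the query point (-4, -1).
Nearest site = (-6, 1)

The Voronoi cell of site s contains exactly those query points closer to s than to any other site. Compute squared distances from q = (-4, -1) to each site:
  (-6 − -4)² + (1 − -1)² = 8
  (-1 − -4)² + (-3 − -1)² = 13
  (2 − -4)² + (1 − -1)² = 40
  (2 − -4)² + (2 − -1)² = 45
  (-1 − -4)² + (6 − -1)² = 58
Minimum is attained by (-6, 1), so q lies in its Voronoi cell.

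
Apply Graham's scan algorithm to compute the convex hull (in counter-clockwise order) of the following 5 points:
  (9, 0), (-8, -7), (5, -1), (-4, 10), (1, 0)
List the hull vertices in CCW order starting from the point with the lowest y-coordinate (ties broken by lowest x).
Hull (CCW) = [(-8, -7), (9, 0), (-4, 10)]

Graham scan procedure:
  1. Find the pivot p₀ = point with lowest y (tie → lowest x): (-8, -7).
  2. Sort the remaining points by polar angle around p₀.
  3. Walk through sorted points, maintaining a stack; pop the top while the last three entries make a non-left turn (cross product ≤ 0).
  4. Final stack is the convex hull in CCW order: (-8, -7), (9, 0), (-4, 10).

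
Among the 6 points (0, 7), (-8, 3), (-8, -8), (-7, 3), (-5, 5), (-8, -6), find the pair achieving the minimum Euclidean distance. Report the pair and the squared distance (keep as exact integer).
Pair = ((-8, 3), (-7, 3)); squared distance = 1

Compute all C(6, 2) = 15 pairwise squared distances (x_i − x_j)² + (y_i − y_j)². The minimum is 1, attained by the pair ((-8, 3), (-7, 3)).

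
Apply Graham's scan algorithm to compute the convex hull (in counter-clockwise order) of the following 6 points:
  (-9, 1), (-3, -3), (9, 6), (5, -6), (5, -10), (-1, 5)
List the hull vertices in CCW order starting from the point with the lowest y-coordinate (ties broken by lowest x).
Hull (CCW) = [(5, -10), (9, 6), (-1, 5), (-9, 1)]

Graham scan procedure:
  1. Find the pivot p₀ = point with lowest y (tie → lowest x): (5, -10).
  2. Sort the remaining points by polar angle around p₀.
  3. Walk through sorted points, maintaining a stack; pop the top while the last three entries make a non-left turn (cross product ≤ 0).
  4. Final stack is the convex hull in CCW order: (5, -10), (9, 6), (-1, 5), (-9, 1).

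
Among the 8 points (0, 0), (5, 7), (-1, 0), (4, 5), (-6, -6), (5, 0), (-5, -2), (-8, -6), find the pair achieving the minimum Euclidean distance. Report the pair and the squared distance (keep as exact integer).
Pair = ((0, 0), (-1, 0)); squared distance = 1

Compute all C(8, 2) = 28 pairwise squared distances (x_i − x_j)² + (y_i − y_j)². The minimum is 1, attained by the pair ((0, 0), (-1, 0)).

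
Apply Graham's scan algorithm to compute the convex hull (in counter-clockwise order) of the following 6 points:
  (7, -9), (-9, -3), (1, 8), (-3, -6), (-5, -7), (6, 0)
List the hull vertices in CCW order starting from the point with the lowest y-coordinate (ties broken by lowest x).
Hull (CCW) = [(7, -9), (6, 0), (1, 8), (-9, -3), (-5, -7)]

Graham scan procedure:
  1. Find the pivot p₀ = point with lowest y (tie → lowest x): (7, -9).
  2. Sort the remaining points by polar angle around p₀.
  3. Walk through sorted points, maintaining a stack; pop the top while the last three entries make a non-left turn (cross product ≤ 0).
  4. Final stack is the convex hull in CCW order: (7, -9), (6, 0), (1, 8), (-9, -3), (-5, -7).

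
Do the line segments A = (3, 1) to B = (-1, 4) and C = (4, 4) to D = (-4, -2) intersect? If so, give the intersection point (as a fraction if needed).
Yes; intersection at (3/2, 17/8) (t = 3/8 on AB, s = 5/16 on CD)

Parametrize AB as A + t(B − A) = (3 + -4 t, 1 + 3 t) and CD as C + s(D − C) = (4 + -8 s, 4 + -6 s). Solve the linear system for (t, s). Determinant = -48 ≠ 0, so a unique intersection of the containing lines exists. Solution: t = 3/8, s = 5/16 — both in [0, 1], so the segments cross. Intersection point: (3/2, 17/8).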